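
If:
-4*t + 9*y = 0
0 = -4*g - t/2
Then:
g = -9*y/32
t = 9*y/4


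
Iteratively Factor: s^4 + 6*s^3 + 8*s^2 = (s + 4)*(s^3 + 2*s^2) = s*(s + 4)*(s^2 + 2*s) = s^2*(s + 4)*(s + 2)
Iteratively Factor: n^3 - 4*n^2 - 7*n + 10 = (n - 1)*(n^2 - 3*n - 10) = (n - 5)*(n - 1)*(n + 2)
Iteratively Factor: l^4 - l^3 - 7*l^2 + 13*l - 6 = (l - 2)*(l^3 + l^2 - 5*l + 3) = (l - 2)*(l - 1)*(l^2 + 2*l - 3) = (l - 2)*(l - 1)^2*(l + 3)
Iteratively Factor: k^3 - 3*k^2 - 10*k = (k - 5)*(k^2 + 2*k) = (k - 5)*(k + 2)*(k)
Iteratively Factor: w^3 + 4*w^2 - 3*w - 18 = (w + 3)*(w^2 + w - 6) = (w + 3)^2*(w - 2)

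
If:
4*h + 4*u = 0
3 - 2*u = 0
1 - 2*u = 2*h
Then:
No Solution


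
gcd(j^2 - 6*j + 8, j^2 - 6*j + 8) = j^2 - 6*j + 8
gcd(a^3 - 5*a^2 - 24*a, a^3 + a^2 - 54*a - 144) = a^2 - 5*a - 24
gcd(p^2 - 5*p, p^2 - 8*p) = p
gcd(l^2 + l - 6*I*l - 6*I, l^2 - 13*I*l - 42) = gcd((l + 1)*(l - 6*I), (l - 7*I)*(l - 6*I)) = l - 6*I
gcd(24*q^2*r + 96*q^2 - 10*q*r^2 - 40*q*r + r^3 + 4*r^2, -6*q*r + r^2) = 6*q - r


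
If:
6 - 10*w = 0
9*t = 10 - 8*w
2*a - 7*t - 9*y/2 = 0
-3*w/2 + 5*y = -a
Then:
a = 4369/2610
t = 26/45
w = 3/5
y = -202/1305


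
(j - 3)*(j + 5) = j^2 + 2*j - 15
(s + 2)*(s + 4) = s^2 + 6*s + 8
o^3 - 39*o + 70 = (o - 5)*(o - 2)*(o + 7)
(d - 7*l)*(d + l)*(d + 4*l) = d^3 - 2*d^2*l - 31*d*l^2 - 28*l^3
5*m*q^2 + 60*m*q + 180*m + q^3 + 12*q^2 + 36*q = (5*m + q)*(q + 6)^2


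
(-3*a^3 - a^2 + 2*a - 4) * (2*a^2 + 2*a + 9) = -6*a^5 - 8*a^4 - 25*a^3 - 13*a^2 + 10*a - 36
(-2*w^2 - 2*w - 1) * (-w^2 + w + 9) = 2*w^4 - 19*w^2 - 19*w - 9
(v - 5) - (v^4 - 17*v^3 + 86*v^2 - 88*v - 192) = -v^4 + 17*v^3 - 86*v^2 + 89*v + 187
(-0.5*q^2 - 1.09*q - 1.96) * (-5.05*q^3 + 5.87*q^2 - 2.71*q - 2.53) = 2.525*q^5 + 2.5695*q^4 + 4.8547*q^3 - 7.2863*q^2 + 8.0693*q + 4.9588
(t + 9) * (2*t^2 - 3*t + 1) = 2*t^3 + 15*t^2 - 26*t + 9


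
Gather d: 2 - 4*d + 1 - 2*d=3 - 6*d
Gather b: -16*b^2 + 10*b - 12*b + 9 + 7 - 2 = -16*b^2 - 2*b + 14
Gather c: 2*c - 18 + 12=2*c - 6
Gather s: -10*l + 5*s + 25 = -10*l + 5*s + 25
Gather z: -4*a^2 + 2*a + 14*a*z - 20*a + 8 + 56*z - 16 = -4*a^2 - 18*a + z*(14*a + 56) - 8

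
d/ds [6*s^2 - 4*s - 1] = 12*s - 4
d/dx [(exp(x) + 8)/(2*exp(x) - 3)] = -19*exp(x)/(2*exp(x) - 3)^2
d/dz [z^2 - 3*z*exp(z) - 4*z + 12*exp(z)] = -3*z*exp(z) + 2*z + 9*exp(z) - 4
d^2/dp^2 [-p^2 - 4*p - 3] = -2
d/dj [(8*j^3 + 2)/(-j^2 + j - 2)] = 2*(-12*j^2*(j^2 - j + 2) + (2*j - 1)*(4*j^3 + 1))/(j^2 - j + 2)^2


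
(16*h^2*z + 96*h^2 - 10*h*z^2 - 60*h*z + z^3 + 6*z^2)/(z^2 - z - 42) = (16*h^2 - 10*h*z + z^2)/(z - 7)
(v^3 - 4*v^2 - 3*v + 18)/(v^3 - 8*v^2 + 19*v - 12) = (v^2 - v - 6)/(v^2 - 5*v + 4)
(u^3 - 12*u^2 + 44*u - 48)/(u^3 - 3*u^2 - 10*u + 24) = (u - 6)/(u + 3)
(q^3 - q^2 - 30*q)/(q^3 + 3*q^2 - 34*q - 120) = q/(q + 4)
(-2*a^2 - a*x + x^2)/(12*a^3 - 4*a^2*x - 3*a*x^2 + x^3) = (a + x)/(-6*a^2 - a*x + x^2)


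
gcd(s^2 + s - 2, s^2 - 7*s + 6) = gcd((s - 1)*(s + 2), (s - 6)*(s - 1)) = s - 1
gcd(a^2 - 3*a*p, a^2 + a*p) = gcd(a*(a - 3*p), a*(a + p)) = a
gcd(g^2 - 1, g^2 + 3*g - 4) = g - 1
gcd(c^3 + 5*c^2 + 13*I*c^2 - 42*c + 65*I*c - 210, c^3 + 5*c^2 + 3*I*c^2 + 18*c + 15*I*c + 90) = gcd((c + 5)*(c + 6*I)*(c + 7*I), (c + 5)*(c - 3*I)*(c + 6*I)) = c^2 + c*(5 + 6*I) + 30*I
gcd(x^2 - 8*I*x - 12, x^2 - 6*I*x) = x - 6*I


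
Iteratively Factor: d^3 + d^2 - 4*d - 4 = (d + 2)*(d^2 - d - 2) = (d + 1)*(d + 2)*(d - 2)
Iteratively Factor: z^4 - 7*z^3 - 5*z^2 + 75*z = (z)*(z^3 - 7*z^2 - 5*z + 75) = z*(z - 5)*(z^2 - 2*z - 15) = z*(z - 5)*(z + 3)*(z - 5)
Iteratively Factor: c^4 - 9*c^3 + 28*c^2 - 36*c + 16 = (c - 4)*(c^3 - 5*c^2 + 8*c - 4) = (c - 4)*(c - 1)*(c^2 - 4*c + 4) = (c - 4)*(c - 2)*(c - 1)*(c - 2)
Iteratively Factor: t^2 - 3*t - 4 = (t + 1)*(t - 4)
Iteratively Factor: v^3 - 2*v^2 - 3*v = (v + 1)*(v^2 - 3*v) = (v - 3)*(v + 1)*(v)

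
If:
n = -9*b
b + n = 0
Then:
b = 0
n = 0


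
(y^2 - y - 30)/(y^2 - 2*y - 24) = (y + 5)/(y + 4)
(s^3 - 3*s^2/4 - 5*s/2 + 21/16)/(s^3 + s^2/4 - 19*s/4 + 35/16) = (2*s + 3)/(2*s + 5)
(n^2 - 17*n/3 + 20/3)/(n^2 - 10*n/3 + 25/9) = 3*(n - 4)/(3*n - 5)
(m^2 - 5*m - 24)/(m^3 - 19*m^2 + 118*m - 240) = (m + 3)/(m^2 - 11*m + 30)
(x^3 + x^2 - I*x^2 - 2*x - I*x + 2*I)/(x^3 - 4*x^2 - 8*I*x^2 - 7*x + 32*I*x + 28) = (x^2 + x - 2)/(x^2 - x*(4 + 7*I) + 28*I)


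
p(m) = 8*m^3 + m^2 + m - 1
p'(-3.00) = 211.00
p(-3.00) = -211.00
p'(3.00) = 223.00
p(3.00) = 227.00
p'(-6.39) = 968.19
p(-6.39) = -2053.89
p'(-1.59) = 58.49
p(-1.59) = -32.22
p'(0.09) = 1.37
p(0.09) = -0.90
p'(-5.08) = 610.19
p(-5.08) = -1029.05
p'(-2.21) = 113.80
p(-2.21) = -84.68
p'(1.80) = 82.36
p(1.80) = 50.70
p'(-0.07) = 0.98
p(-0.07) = -1.07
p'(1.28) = 42.88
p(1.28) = 18.70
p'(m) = 24*m^2 + 2*m + 1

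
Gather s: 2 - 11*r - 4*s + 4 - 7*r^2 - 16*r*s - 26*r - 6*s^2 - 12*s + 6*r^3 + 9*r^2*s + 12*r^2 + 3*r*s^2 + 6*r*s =6*r^3 + 5*r^2 - 37*r + s^2*(3*r - 6) + s*(9*r^2 - 10*r - 16) + 6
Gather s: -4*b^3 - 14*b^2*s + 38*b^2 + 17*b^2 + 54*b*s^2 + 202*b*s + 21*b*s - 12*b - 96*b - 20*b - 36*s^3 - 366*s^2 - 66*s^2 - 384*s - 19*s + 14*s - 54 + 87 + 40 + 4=-4*b^3 + 55*b^2 - 128*b - 36*s^3 + s^2*(54*b - 432) + s*(-14*b^2 + 223*b - 389) + 77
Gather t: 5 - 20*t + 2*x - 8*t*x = t*(-8*x - 20) + 2*x + 5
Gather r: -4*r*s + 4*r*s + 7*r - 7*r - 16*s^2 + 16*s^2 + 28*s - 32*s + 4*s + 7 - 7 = 0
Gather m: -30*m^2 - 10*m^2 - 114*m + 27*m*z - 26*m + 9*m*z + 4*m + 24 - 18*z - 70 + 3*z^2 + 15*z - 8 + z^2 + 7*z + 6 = -40*m^2 + m*(36*z - 136) + 4*z^2 + 4*z - 48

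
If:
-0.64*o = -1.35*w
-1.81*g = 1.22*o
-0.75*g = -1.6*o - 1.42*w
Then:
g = 0.00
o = 0.00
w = 0.00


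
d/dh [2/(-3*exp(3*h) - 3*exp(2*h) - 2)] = (18*exp(h) + 12)*exp(2*h)/(3*exp(3*h) + 3*exp(2*h) + 2)^2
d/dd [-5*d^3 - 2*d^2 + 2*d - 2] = -15*d^2 - 4*d + 2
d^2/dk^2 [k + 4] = 0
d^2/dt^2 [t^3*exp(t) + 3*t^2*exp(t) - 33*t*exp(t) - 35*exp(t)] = (t^3 + 9*t^2 - 15*t - 95)*exp(t)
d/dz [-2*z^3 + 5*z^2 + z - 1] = -6*z^2 + 10*z + 1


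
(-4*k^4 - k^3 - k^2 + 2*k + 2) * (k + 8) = -4*k^5 - 33*k^4 - 9*k^3 - 6*k^2 + 18*k + 16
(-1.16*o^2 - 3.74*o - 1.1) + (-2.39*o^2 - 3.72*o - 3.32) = -3.55*o^2 - 7.46*o - 4.42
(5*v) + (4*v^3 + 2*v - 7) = 4*v^3 + 7*v - 7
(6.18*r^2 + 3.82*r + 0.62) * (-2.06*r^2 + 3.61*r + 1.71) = -12.7308*r^4 + 14.4406*r^3 + 23.0808*r^2 + 8.7704*r + 1.0602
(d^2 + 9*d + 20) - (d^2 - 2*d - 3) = 11*d + 23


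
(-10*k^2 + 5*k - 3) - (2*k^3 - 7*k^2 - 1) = -2*k^3 - 3*k^2 + 5*k - 2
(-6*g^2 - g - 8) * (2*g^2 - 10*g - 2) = -12*g^4 + 58*g^3 + 6*g^2 + 82*g + 16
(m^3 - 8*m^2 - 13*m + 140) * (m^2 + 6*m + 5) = m^5 - 2*m^4 - 56*m^3 + 22*m^2 + 775*m + 700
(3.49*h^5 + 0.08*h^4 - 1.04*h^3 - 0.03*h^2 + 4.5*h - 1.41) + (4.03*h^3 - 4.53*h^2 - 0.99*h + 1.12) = 3.49*h^5 + 0.08*h^4 + 2.99*h^3 - 4.56*h^2 + 3.51*h - 0.29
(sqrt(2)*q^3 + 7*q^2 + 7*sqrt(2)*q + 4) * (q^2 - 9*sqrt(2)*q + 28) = sqrt(2)*q^5 - 11*q^4 - 28*sqrt(2)*q^3 + 74*q^2 + 160*sqrt(2)*q + 112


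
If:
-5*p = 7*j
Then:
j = -5*p/7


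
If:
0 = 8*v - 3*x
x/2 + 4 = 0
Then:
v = -3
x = -8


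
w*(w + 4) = w^2 + 4*w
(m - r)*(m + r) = m^2 - r^2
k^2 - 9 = (k - 3)*(k + 3)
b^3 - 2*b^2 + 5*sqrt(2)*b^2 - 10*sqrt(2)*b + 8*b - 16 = (b - 2)*(b + sqrt(2))*(b + 4*sqrt(2))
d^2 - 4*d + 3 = (d - 3)*(d - 1)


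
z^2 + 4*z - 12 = (z - 2)*(z + 6)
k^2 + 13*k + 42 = (k + 6)*(k + 7)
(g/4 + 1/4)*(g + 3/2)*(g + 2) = g^3/4 + 9*g^2/8 + 13*g/8 + 3/4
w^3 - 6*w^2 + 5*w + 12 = (w - 4)*(w - 3)*(w + 1)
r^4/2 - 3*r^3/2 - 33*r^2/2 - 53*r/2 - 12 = (r/2 + 1/2)*(r - 8)*(r + 1)*(r + 3)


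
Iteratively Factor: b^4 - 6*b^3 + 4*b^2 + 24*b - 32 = (b - 4)*(b^3 - 2*b^2 - 4*b + 8) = (b - 4)*(b - 2)*(b^2 - 4) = (b - 4)*(b - 2)*(b + 2)*(b - 2)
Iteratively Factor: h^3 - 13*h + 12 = (h + 4)*(h^2 - 4*h + 3) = (h - 1)*(h + 4)*(h - 3)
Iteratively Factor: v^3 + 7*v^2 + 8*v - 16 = (v + 4)*(v^2 + 3*v - 4) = (v + 4)^2*(v - 1)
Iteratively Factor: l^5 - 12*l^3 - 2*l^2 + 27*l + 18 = (l + 1)*(l^4 - l^3 - 11*l^2 + 9*l + 18) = (l + 1)^2*(l^3 - 2*l^2 - 9*l + 18) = (l + 1)^2*(l + 3)*(l^2 - 5*l + 6) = (l - 3)*(l + 1)^2*(l + 3)*(l - 2)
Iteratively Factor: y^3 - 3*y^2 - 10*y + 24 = (y - 4)*(y^2 + y - 6) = (y - 4)*(y - 2)*(y + 3)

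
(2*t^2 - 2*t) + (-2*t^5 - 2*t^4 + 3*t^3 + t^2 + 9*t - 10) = -2*t^5 - 2*t^4 + 3*t^3 + 3*t^2 + 7*t - 10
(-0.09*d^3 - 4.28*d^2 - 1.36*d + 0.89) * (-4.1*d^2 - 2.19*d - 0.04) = 0.369*d^5 + 17.7451*d^4 + 14.9528*d^3 - 0.499399999999999*d^2 - 1.8947*d - 0.0356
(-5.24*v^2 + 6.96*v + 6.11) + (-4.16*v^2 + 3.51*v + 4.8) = -9.4*v^2 + 10.47*v + 10.91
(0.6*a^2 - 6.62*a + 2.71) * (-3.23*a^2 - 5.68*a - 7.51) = -1.938*a^4 + 17.9746*a^3 + 24.3423*a^2 + 34.3234*a - 20.3521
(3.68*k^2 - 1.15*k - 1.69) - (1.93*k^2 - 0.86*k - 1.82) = 1.75*k^2 - 0.29*k + 0.13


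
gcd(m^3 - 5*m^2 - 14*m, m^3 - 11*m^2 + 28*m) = m^2 - 7*m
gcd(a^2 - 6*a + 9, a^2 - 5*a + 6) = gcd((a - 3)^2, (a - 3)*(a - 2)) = a - 3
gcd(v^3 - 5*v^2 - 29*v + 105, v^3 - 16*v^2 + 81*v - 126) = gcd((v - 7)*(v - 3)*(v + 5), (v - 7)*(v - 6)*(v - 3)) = v^2 - 10*v + 21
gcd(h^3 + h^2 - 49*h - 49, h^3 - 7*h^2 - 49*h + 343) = h^2 - 49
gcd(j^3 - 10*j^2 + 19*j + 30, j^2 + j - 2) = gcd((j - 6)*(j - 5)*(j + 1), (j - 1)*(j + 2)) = 1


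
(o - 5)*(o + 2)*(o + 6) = o^3 + 3*o^2 - 28*o - 60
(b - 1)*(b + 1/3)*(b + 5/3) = b^3 + b^2 - 13*b/9 - 5/9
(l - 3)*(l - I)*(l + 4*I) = l^3 - 3*l^2 + 3*I*l^2 + 4*l - 9*I*l - 12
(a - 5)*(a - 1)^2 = a^3 - 7*a^2 + 11*a - 5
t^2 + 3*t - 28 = (t - 4)*(t + 7)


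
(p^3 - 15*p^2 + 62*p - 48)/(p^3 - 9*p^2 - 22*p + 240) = (p - 1)/(p + 5)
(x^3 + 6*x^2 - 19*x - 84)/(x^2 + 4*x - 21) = (x^2 - x - 12)/(x - 3)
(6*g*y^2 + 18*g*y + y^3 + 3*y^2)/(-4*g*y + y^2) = (6*g*y + 18*g + y^2 + 3*y)/(-4*g + y)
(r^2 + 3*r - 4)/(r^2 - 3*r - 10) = (-r^2 - 3*r + 4)/(-r^2 + 3*r + 10)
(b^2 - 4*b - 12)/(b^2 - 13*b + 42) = (b + 2)/(b - 7)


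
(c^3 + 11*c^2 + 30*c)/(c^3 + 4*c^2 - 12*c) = (c + 5)/(c - 2)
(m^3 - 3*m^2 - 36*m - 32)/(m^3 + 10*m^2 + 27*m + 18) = (m^2 - 4*m - 32)/(m^2 + 9*m + 18)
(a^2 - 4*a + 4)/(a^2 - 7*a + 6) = (a^2 - 4*a + 4)/(a^2 - 7*a + 6)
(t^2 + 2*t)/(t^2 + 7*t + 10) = t/(t + 5)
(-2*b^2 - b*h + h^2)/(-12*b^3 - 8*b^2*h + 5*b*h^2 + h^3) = 1/(6*b + h)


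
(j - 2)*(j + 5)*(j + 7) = j^3 + 10*j^2 + 11*j - 70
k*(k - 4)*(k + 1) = k^3 - 3*k^2 - 4*k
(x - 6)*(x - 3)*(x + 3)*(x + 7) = x^4 + x^3 - 51*x^2 - 9*x + 378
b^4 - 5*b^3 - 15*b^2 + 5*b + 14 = (b - 7)*(b - 1)*(b + 1)*(b + 2)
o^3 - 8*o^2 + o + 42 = (o - 7)*(o - 3)*(o + 2)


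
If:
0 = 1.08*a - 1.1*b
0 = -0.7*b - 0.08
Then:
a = -0.12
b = -0.11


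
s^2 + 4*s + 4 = (s + 2)^2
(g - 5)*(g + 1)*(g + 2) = g^3 - 2*g^2 - 13*g - 10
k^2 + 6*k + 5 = (k + 1)*(k + 5)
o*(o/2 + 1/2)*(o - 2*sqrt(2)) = o^3/2 - sqrt(2)*o^2 + o^2/2 - sqrt(2)*o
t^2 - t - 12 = (t - 4)*(t + 3)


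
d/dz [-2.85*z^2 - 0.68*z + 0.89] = -5.7*z - 0.68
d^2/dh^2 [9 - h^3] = -6*h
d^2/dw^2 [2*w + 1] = 0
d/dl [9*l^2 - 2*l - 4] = 18*l - 2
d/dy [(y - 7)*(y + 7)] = 2*y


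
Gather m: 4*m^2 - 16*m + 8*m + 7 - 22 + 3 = 4*m^2 - 8*m - 12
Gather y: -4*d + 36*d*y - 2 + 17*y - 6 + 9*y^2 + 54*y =-4*d + 9*y^2 + y*(36*d + 71) - 8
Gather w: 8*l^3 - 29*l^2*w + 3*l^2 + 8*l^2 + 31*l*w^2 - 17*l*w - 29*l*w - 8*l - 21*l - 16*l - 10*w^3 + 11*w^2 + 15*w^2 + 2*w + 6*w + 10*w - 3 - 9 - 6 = 8*l^3 + 11*l^2 - 45*l - 10*w^3 + w^2*(31*l + 26) + w*(-29*l^2 - 46*l + 18) - 18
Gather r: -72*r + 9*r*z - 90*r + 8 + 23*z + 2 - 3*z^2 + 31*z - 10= r*(9*z - 162) - 3*z^2 + 54*z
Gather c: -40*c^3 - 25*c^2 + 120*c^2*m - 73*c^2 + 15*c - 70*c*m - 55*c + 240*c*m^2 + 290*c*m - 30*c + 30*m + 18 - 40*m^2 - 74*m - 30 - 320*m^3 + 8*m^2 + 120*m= -40*c^3 + c^2*(120*m - 98) + c*(240*m^2 + 220*m - 70) - 320*m^3 - 32*m^2 + 76*m - 12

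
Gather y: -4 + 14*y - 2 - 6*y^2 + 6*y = -6*y^2 + 20*y - 6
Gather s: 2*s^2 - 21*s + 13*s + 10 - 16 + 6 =2*s^2 - 8*s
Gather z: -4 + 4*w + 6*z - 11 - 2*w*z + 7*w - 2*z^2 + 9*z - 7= 11*w - 2*z^2 + z*(15 - 2*w) - 22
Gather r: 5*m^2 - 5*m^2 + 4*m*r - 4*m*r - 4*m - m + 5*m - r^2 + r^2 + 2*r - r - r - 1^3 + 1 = 0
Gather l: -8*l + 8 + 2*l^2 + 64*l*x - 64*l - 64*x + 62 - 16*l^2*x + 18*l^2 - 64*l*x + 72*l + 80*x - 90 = l^2*(20 - 16*x) + 16*x - 20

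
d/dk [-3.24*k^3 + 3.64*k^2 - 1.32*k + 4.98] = -9.72*k^2 + 7.28*k - 1.32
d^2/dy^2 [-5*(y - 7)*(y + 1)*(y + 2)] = 40 - 30*y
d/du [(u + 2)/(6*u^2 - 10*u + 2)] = (-3*u^2 - 12*u + 11)/(2*(9*u^4 - 30*u^3 + 31*u^2 - 10*u + 1))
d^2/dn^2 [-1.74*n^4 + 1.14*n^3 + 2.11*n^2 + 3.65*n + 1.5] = -20.88*n^2 + 6.84*n + 4.22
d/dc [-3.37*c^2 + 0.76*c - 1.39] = 0.76 - 6.74*c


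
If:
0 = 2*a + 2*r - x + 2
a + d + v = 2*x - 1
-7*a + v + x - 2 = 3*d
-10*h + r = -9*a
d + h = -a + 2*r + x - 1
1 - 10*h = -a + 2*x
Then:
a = -119/516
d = 821/1032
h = -73/344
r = -2/43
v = 1369/1032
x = 373/258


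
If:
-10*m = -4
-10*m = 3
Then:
No Solution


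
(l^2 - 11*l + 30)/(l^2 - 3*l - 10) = (l - 6)/(l + 2)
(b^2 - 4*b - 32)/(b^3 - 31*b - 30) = (-b^2 + 4*b + 32)/(-b^3 + 31*b + 30)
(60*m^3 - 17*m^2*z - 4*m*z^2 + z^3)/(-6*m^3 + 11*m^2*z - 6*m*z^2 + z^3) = (-20*m^2 - m*z + z^2)/(2*m^2 - 3*m*z + z^2)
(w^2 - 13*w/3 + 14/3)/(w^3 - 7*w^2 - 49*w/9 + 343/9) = 3*(w - 2)/(3*w^2 - 14*w - 49)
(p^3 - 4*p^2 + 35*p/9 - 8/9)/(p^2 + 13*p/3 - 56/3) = (3*p^2 - 4*p + 1)/(3*(p + 7))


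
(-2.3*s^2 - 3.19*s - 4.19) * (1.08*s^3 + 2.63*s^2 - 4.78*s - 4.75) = -2.484*s^5 - 9.4942*s^4 - 1.9209*s^3 + 15.1535*s^2 + 35.1807*s + 19.9025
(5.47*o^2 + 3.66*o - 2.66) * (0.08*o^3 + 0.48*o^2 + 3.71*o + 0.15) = 0.4376*o^5 + 2.9184*o^4 + 21.8377*o^3 + 13.1223*o^2 - 9.3196*o - 0.399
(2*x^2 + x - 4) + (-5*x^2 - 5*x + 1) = -3*x^2 - 4*x - 3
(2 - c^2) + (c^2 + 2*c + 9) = 2*c + 11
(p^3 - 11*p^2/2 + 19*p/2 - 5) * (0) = 0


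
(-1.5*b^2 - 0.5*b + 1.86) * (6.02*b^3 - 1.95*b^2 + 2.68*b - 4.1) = -9.03*b^5 - 0.085*b^4 + 8.1522*b^3 + 1.183*b^2 + 7.0348*b - 7.626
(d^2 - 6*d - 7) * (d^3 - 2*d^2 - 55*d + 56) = d^5 - 8*d^4 - 50*d^3 + 400*d^2 + 49*d - 392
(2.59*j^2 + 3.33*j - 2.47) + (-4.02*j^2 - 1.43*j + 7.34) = -1.43*j^2 + 1.9*j + 4.87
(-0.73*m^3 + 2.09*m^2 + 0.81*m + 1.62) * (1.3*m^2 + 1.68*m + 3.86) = -0.949*m^5 + 1.4906*m^4 + 1.7464*m^3 + 11.5342*m^2 + 5.8482*m + 6.2532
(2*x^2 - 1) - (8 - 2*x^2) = 4*x^2 - 9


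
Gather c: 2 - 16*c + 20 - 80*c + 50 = 72 - 96*c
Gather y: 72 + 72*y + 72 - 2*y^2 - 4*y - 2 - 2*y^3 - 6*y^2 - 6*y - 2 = -2*y^3 - 8*y^2 + 62*y + 140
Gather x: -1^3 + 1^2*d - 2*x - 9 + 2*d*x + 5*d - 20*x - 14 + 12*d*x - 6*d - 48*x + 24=x*(14*d - 70)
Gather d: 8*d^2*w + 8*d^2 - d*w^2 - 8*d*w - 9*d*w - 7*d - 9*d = d^2*(8*w + 8) + d*(-w^2 - 17*w - 16)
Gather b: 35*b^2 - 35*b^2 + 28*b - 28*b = 0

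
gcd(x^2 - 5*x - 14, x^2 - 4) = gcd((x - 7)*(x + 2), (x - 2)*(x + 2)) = x + 2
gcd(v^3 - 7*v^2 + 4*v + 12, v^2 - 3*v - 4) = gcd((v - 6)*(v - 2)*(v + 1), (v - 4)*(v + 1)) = v + 1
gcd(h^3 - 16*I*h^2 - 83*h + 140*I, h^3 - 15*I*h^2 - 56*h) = h - 7*I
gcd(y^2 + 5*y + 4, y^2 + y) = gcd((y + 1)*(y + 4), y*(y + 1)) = y + 1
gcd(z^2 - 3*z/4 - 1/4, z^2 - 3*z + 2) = z - 1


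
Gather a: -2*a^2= -2*a^2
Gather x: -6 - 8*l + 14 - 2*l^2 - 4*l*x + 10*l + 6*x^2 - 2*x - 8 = -2*l^2 + 2*l + 6*x^2 + x*(-4*l - 2)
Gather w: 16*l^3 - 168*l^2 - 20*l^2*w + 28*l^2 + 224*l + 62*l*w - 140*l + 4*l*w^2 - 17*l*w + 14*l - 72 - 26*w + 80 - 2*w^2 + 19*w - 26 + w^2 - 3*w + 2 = 16*l^3 - 140*l^2 + 98*l + w^2*(4*l - 1) + w*(-20*l^2 + 45*l - 10) - 16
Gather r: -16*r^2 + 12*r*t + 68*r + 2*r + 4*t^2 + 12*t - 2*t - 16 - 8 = -16*r^2 + r*(12*t + 70) + 4*t^2 + 10*t - 24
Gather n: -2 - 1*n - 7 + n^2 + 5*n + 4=n^2 + 4*n - 5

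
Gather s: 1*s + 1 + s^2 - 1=s^2 + s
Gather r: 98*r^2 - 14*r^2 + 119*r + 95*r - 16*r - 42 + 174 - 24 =84*r^2 + 198*r + 108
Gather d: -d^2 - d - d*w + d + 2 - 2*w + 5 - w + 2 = -d^2 - d*w - 3*w + 9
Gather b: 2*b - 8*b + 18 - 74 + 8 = -6*b - 48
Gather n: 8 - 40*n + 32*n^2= 32*n^2 - 40*n + 8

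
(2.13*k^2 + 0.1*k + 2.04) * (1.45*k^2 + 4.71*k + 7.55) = 3.0885*k^4 + 10.1773*k^3 + 19.5105*k^2 + 10.3634*k + 15.402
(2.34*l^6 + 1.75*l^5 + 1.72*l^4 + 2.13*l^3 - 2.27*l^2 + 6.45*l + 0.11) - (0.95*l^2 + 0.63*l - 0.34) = 2.34*l^6 + 1.75*l^5 + 1.72*l^4 + 2.13*l^3 - 3.22*l^2 + 5.82*l + 0.45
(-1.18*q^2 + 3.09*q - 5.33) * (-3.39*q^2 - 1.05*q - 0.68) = 4.0002*q^4 - 9.2361*q^3 + 15.6266*q^2 + 3.4953*q + 3.6244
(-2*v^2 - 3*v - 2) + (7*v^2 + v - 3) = 5*v^2 - 2*v - 5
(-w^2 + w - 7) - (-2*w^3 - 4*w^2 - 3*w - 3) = 2*w^3 + 3*w^2 + 4*w - 4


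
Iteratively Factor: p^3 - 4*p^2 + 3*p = (p - 3)*(p^2 - p) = (p - 3)*(p - 1)*(p)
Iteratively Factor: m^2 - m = (m - 1)*(m)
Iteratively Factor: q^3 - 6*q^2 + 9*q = (q)*(q^2 - 6*q + 9) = q*(q - 3)*(q - 3)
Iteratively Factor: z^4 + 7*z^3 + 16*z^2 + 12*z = (z + 2)*(z^3 + 5*z^2 + 6*z) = (z + 2)*(z + 3)*(z^2 + 2*z) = (z + 2)^2*(z + 3)*(z)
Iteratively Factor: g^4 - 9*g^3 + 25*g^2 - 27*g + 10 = (g - 2)*(g^3 - 7*g^2 + 11*g - 5) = (g - 2)*(g - 1)*(g^2 - 6*g + 5) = (g - 2)*(g - 1)^2*(g - 5)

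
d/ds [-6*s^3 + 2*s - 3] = 2 - 18*s^2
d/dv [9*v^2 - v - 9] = 18*v - 1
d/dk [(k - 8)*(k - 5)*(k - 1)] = 3*k^2 - 28*k + 53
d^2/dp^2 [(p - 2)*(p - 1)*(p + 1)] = 6*p - 4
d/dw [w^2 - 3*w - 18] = 2*w - 3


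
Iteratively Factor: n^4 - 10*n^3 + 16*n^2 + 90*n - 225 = (n - 3)*(n^3 - 7*n^2 - 5*n + 75) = (n - 5)*(n - 3)*(n^2 - 2*n - 15) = (n - 5)^2*(n - 3)*(n + 3)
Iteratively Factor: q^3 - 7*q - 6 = (q + 1)*(q^2 - q - 6) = (q + 1)*(q + 2)*(q - 3)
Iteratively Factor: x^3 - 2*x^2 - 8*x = (x + 2)*(x^2 - 4*x) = (x - 4)*(x + 2)*(x)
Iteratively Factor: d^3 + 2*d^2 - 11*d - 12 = (d + 1)*(d^2 + d - 12) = (d + 1)*(d + 4)*(d - 3)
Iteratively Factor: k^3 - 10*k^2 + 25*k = (k - 5)*(k^2 - 5*k) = k*(k - 5)*(k - 5)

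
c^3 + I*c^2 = c^2*(c + I)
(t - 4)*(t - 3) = t^2 - 7*t + 12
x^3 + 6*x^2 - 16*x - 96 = (x - 4)*(x + 4)*(x + 6)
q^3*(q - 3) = q^4 - 3*q^3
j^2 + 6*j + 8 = (j + 2)*(j + 4)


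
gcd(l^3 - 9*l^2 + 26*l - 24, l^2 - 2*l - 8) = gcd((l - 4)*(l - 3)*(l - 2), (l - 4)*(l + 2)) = l - 4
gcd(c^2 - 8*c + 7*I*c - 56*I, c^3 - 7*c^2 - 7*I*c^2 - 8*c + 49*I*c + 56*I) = c - 8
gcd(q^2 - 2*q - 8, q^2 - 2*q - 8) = q^2 - 2*q - 8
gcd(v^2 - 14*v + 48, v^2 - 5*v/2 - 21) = v - 6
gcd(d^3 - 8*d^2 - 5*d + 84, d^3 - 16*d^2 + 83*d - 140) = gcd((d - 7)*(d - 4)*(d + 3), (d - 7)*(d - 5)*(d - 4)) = d^2 - 11*d + 28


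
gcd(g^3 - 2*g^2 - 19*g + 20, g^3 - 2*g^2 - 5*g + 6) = g - 1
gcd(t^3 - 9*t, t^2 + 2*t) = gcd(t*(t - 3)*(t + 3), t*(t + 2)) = t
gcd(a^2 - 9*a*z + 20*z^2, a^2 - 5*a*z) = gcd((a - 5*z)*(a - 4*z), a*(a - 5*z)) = -a + 5*z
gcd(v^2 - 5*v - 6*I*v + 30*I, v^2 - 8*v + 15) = v - 5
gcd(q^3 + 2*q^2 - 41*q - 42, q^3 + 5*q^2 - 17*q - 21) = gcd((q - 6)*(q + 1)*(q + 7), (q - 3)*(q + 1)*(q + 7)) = q^2 + 8*q + 7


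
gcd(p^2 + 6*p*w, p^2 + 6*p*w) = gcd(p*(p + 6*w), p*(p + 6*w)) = p^2 + 6*p*w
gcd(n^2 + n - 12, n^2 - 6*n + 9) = n - 3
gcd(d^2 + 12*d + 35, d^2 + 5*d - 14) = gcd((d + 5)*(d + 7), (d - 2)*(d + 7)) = d + 7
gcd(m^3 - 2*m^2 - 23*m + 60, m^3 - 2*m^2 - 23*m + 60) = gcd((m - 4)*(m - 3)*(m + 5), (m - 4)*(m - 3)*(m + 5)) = m^3 - 2*m^2 - 23*m + 60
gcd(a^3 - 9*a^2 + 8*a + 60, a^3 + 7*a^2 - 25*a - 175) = a - 5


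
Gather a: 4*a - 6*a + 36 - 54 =-2*a - 18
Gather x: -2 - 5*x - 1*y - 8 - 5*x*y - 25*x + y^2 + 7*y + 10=x*(-5*y - 30) + y^2 + 6*y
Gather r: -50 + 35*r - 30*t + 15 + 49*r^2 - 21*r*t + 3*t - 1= 49*r^2 + r*(35 - 21*t) - 27*t - 36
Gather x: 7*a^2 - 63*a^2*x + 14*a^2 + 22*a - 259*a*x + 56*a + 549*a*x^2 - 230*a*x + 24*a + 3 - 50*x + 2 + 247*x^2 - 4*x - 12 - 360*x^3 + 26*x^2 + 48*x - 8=21*a^2 + 102*a - 360*x^3 + x^2*(549*a + 273) + x*(-63*a^2 - 489*a - 6) - 15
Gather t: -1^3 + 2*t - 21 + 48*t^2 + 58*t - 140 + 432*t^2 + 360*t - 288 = 480*t^2 + 420*t - 450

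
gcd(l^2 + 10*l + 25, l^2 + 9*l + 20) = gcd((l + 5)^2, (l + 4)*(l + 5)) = l + 5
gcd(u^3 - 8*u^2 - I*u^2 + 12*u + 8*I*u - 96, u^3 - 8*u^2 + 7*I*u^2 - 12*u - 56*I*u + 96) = u^2 + u*(-8 + 3*I) - 24*I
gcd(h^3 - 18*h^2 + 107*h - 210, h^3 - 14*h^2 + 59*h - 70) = h^2 - 12*h + 35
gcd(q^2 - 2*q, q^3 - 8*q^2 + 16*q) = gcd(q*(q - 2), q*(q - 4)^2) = q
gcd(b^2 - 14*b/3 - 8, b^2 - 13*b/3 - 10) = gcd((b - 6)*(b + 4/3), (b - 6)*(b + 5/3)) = b - 6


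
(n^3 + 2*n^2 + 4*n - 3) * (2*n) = 2*n^4 + 4*n^3 + 8*n^2 - 6*n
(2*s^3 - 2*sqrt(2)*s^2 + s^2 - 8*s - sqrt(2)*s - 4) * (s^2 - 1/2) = 2*s^5 - 2*sqrt(2)*s^4 + s^4 - 9*s^3 - sqrt(2)*s^3 - 9*s^2/2 + sqrt(2)*s^2 + sqrt(2)*s/2 + 4*s + 2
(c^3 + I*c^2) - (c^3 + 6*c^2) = -6*c^2 + I*c^2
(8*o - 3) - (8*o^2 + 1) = -8*o^2 + 8*o - 4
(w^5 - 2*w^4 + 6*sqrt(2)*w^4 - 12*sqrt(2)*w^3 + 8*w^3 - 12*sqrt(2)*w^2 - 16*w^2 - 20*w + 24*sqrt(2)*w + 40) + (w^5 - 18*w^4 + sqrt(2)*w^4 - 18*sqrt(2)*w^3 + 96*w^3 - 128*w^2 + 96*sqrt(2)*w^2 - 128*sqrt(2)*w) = 2*w^5 - 20*w^4 + 7*sqrt(2)*w^4 - 30*sqrt(2)*w^3 + 104*w^3 - 144*w^2 + 84*sqrt(2)*w^2 - 104*sqrt(2)*w - 20*w + 40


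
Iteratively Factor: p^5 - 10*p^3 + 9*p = (p)*(p^4 - 10*p^2 + 9) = p*(p + 1)*(p^3 - p^2 - 9*p + 9) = p*(p - 3)*(p + 1)*(p^2 + 2*p - 3) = p*(p - 3)*(p - 1)*(p + 1)*(p + 3)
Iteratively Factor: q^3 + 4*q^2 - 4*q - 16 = (q + 2)*(q^2 + 2*q - 8) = (q + 2)*(q + 4)*(q - 2)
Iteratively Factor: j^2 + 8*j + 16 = (j + 4)*(j + 4)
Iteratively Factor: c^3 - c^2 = (c)*(c^2 - c) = c^2*(c - 1)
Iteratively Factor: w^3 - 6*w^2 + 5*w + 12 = (w - 4)*(w^2 - 2*w - 3) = (w - 4)*(w + 1)*(w - 3)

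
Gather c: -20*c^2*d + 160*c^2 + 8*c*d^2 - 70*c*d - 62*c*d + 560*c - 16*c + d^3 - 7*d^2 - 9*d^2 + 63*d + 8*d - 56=c^2*(160 - 20*d) + c*(8*d^2 - 132*d + 544) + d^3 - 16*d^2 + 71*d - 56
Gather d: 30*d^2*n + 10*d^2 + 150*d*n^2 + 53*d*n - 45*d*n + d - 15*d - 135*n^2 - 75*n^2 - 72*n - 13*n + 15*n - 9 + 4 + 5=d^2*(30*n + 10) + d*(150*n^2 + 8*n - 14) - 210*n^2 - 70*n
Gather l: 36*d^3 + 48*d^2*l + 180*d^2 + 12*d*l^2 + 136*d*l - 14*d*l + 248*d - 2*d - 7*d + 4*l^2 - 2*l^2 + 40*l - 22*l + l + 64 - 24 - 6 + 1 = 36*d^3 + 180*d^2 + 239*d + l^2*(12*d + 2) + l*(48*d^2 + 122*d + 19) + 35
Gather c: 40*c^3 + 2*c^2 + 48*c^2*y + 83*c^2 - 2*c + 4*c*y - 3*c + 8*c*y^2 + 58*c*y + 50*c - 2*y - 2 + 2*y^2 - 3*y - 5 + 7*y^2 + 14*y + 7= 40*c^3 + c^2*(48*y + 85) + c*(8*y^2 + 62*y + 45) + 9*y^2 + 9*y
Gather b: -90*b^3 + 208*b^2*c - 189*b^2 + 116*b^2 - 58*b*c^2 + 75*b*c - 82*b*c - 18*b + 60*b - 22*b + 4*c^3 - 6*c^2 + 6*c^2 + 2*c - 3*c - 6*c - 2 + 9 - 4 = -90*b^3 + b^2*(208*c - 73) + b*(-58*c^2 - 7*c + 20) + 4*c^3 - 7*c + 3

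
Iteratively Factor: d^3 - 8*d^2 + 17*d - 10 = (d - 5)*(d^2 - 3*d + 2) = (d - 5)*(d - 2)*(d - 1)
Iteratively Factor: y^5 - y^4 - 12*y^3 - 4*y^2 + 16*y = (y + 2)*(y^4 - 3*y^3 - 6*y^2 + 8*y) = y*(y + 2)*(y^3 - 3*y^2 - 6*y + 8) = y*(y - 1)*(y + 2)*(y^2 - 2*y - 8) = y*(y - 1)*(y + 2)^2*(y - 4)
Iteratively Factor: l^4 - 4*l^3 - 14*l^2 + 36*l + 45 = (l - 5)*(l^3 + l^2 - 9*l - 9) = (l - 5)*(l - 3)*(l^2 + 4*l + 3) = (l - 5)*(l - 3)*(l + 1)*(l + 3)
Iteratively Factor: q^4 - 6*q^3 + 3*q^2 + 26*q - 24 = (q + 2)*(q^3 - 8*q^2 + 19*q - 12) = (q - 1)*(q + 2)*(q^2 - 7*q + 12) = (q - 4)*(q - 1)*(q + 2)*(q - 3)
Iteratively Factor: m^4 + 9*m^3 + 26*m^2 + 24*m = (m + 3)*(m^3 + 6*m^2 + 8*m) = (m + 3)*(m + 4)*(m^2 + 2*m) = (m + 2)*(m + 3)*(m + 4)*(m)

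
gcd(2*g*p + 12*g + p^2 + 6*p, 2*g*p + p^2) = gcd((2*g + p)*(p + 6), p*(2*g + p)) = 2*g + p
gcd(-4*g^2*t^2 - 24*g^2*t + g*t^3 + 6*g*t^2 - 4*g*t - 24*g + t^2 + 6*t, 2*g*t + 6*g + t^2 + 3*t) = 1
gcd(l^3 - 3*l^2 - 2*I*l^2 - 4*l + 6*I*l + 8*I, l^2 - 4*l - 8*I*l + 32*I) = l - 4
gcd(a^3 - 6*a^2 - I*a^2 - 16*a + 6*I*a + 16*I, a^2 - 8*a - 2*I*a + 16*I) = a - 8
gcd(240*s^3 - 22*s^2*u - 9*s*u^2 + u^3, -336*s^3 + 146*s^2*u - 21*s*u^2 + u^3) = 48*s^2 - 14*s*u + u^2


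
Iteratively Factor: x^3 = (x)*(x^2) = x^2*(x)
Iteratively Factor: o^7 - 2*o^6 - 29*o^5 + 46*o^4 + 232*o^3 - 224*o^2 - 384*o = (o - 2)*(o^6 - 29*o^4 - 12*o^3 + 208*o^2 + 192*o) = o*(o - 2)*(o^5 - 29*o^3 - 12*o^2 + 208*o + 192) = o*(o - 2)*(o + 4)*(o^4 - 4*o^3 - 13*o^2 + 40*o + 48) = o*(o - 2)*(o + 3)*(o + 4)*(o^3 - 7*o^2 + 8*o + 16) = o*(o - 4)*(o - 2)*(o + 3)*(o + 4)*(o^2 - 3*o - 4) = o*(o - 4)*(o - 2)*(o + 1)*(o + 3)*(o + 4)*(o - 4)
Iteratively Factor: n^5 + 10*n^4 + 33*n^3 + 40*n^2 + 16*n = (n + 1)*(n^4 + 9*n^3 + 24*n^2 + 16*n) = (n + 1)*(n + 4)*(n^3 + 5*n^2 + 4*n) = n*(n + 1)*(n + 4)*(n^2 + 5*n + 4) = n*(n + 1)^2*(n + 4)*(n + 4)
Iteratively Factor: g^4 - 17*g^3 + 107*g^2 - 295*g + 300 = (g - 5)*(g^3 - 12*g^2 + 47*g - 60) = (g - 5)*(g - 3)*(g^2 - 9*g + 20) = (g - 5)^2*(g - 3)*(g - 4)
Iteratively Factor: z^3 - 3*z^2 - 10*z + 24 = (z - 4)*(z^2 + z - 6) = (z - 4)*(z + 3)*(z - 2)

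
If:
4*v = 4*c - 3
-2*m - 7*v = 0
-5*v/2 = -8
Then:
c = 79/20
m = -56/5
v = 16/5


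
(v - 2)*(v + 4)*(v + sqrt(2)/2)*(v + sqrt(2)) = v^4 + 2*v^3 + 3*sqrt(2)*v^3/2 - 7*v^2 + 3*sqrt(2)*v^2 - 12*sqrt(2)*v + 2*v - 8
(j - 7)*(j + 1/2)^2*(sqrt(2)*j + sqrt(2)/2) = sqrt(2)*j^4 - 11*sqrt(2)*j^3/2 - 39*sqrt(2)*j^2/4 - 41*sqrt(2)*j/8 - 7*sqrt(2)/8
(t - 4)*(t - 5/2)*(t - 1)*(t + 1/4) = t^4 - 29*t^3/4 + 117*t^2/8 - 47*t/8 - 5/2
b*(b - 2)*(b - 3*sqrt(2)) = b^3 - 3*sqrt(2)*b^2 - 2*b^2 + 6*sqrt(2)*b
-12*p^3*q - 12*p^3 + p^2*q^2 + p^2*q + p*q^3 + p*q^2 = (-3*p + q)*(4*p + q)*(p*q + p)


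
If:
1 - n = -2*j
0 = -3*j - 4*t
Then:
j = -4*t/3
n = 1 - 8*t/3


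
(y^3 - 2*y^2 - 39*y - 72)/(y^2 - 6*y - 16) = (y^2 + 6*y + 9)/(y + 2)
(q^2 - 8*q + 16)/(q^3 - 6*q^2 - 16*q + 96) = (q - 4)/(q^2 - 2*q - 24)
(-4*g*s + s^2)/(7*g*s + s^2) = (-4*g + s)/(7*g + s)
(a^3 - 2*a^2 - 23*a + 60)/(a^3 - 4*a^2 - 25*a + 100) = (a - 3)/(a - 5)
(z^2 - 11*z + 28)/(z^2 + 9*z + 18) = (z^2 - 11*z + 28)/(z^2 + 9*z + 18)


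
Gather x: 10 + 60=70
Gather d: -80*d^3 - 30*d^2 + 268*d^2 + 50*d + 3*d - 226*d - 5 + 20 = -80*d^3 + 238*d^2 - 173*d + 15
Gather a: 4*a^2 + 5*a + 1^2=4*a^2 + 5*a + 1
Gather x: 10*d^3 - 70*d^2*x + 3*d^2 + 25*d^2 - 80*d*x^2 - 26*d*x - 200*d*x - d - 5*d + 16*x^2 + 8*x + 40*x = 10*d^3 + 28*d^2 - 6*d + x^2*(16 - 80*d) + x*(-70*d^2 - 226*d + 48)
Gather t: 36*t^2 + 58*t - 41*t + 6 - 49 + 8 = 36*t^2 + 17*t - 35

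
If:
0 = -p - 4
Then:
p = -4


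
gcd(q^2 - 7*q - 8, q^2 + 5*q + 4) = q + 1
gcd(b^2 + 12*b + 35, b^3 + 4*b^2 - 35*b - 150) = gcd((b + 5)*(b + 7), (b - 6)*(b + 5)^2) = b + 5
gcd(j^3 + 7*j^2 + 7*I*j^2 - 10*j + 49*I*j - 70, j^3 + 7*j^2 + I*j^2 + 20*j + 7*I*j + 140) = j^2 + j*(7 + 5*I) + 35*I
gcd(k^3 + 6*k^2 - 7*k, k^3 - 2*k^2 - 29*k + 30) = k - 1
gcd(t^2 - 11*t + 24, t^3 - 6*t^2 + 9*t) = t - 3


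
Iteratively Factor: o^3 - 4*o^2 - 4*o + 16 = (o - 4)*(o^2 - 4) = (o - 4)*(o - 2)*(o + 2)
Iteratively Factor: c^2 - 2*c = (c - 2)*(c)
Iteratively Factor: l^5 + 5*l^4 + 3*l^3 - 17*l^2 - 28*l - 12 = (l - 2)*(l^4 + 7*l^3 + 17*l^2 + 17*l + 6) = (l - 2)*(l + 1)*(l^3 + 6*l^2 + 11*l + 6) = (l - 2)*(l + 1)*(l + 2)*(l^2 + 4*l + 3) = (l - 2)*(l + 1)*(l + 2)*(l + 3)*(l + 1)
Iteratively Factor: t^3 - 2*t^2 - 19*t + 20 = (t - 5)*(t^2 + 3*t - 4) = (t - 5)*(t + 4)*(t - 1)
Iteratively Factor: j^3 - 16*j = (j + 4)*(j^2 - 4*j) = j*(j + 4)*(j - 4)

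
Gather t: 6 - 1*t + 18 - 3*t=24 - 4*t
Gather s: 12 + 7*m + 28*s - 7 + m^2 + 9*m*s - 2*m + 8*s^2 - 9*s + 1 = m^2 + 5*m + 8*s^2 + s*(9*m + 19) + 6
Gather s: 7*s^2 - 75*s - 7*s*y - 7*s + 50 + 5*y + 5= 7*s^2 + s*(-7*y - 82) + 5*y + 55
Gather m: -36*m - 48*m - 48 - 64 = -84*m - 112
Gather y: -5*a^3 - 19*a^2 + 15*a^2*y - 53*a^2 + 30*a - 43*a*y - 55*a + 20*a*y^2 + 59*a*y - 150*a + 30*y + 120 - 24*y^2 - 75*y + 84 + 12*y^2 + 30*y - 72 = -5*a^3 - 72*a^2 - 175*a + y^2*(20*a - 12) + y*(15*a^2 + 16*a - 15) + 132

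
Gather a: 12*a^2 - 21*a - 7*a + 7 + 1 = 12*a^2 - 28*a + 8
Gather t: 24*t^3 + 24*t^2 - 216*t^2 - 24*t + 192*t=24*t^3 - 192*t^2 + 168*t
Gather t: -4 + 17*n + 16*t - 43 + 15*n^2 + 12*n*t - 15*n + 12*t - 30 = 15*n^2 + 2*n + t*(12*n + 28) - 77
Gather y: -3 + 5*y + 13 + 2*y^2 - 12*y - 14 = 2*y^2 - 7*y - 4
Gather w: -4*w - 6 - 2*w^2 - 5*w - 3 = -2*w^2 - 9*w - 9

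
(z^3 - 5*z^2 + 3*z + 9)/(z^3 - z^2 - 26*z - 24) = (z^2 - 6*z + 9)/(z^2 - 2*z - 24)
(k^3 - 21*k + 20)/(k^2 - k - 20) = (-k^3 + 21*k - 20)/(-k^2 + k + 20)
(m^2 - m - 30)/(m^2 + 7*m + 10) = (m - 6)/(m + 2)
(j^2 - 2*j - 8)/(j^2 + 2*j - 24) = (j + 2)/(j + 6)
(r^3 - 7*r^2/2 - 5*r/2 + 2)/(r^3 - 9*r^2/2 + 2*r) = (r + 1)/r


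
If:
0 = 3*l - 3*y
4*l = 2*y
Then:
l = 0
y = 0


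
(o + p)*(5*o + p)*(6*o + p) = 30*o^3 + 41*o^2*p + 12*o*p^2 + p^3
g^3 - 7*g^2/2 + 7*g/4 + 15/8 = (g - 5/2)*(g - 3/2)*(g + 1/2)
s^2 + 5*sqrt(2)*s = s*(s + 5*sqrt(2))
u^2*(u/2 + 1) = u^3/2 + u^2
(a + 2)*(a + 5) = a^2 + 7*a + 10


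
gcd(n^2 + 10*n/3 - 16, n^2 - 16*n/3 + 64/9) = n - 8/3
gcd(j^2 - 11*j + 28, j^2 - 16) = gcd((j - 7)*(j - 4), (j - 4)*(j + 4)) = j - 4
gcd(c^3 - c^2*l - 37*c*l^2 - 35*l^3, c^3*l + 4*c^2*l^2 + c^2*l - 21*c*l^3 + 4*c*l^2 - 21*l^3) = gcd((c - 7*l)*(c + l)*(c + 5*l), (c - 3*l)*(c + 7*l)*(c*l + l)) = 1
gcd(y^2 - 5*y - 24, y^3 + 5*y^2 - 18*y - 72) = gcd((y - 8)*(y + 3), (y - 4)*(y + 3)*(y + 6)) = y + 3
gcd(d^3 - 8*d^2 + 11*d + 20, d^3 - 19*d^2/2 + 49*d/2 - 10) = d^2 - 9*d + 20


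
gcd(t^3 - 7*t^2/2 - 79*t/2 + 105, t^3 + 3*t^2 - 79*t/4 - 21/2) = t + 6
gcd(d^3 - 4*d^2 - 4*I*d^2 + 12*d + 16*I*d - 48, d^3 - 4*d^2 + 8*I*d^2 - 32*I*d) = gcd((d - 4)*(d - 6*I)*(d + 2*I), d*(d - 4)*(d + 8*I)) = d - 4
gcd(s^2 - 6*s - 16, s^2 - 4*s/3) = 1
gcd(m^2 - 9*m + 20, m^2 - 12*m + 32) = m - 4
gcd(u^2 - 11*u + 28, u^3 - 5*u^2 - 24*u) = 1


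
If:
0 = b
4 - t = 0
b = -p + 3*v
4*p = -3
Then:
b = 0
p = -3/4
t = 4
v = -1/4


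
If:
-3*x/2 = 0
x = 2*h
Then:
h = 0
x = 0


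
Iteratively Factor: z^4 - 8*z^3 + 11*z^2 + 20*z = (z - 5)*(z^3 - 3*z^2 - 4*z) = (z - 5)*(z + 1)*(z^2 - 4*z) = (z - 5)*(z - 4)*(z + 1)*(z)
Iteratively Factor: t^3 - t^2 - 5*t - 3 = (t - 3)*(t^2 + 2*t + 1) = (t - 3)*(t + 1)*(t + 1)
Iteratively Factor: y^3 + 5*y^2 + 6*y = (y + 3)*(y^2 + 2*y) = (y + 2)*(y + 3)*(y)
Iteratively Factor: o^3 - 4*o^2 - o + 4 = (o - 1)*(o^2 - 3*o - 4) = (o - 1)*(o + 1)*(o - 4)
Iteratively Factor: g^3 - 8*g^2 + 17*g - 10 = (g - 5)*(g^2 - 3*g + 2) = (g - 5)*(g - 2)*(g - 1)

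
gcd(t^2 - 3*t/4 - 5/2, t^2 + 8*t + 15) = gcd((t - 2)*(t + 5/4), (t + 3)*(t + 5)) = 1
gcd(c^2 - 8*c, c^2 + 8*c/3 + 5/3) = 1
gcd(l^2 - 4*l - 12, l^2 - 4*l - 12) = l^2 - 4*l - 12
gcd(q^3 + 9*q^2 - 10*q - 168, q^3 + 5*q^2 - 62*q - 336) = q^2 + 13*q + 42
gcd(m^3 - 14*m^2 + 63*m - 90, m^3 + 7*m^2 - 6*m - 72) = m - 3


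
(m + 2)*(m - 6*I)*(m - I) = m^3 + 2*m^2 - 7*I*m^2 - 6*m - 14*I*m - 12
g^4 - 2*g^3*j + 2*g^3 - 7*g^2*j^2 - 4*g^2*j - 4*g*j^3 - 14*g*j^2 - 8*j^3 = (g + 2)*(g - 4*j)*(g + j)^2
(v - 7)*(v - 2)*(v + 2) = v^3 - 7*v^2 - 4*v + 28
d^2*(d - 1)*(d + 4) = d^4 + 3*d^3 - 4*d^2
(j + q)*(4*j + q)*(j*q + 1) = 4*j^3*q + 5*j^2*q^2 + 4*j^2 + j*q^3 + 5*j*q + q^2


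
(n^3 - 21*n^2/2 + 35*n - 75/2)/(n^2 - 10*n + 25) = (2*n^2 - 11*n + 15)/(2*(n - 5))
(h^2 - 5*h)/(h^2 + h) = (h - 5)/(h + 1)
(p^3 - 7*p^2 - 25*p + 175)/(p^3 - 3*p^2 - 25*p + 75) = (p - 7)/(p - 3)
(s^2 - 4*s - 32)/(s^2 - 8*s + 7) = (s^2 - 4*s - 32)/(s^2 - 8*s + 7)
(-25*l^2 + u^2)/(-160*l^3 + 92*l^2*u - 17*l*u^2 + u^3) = (5*l + u)/(32*l^2 - 12*l*u + u^2)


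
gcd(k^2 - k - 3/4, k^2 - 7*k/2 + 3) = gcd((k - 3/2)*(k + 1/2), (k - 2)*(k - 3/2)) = k - 3/2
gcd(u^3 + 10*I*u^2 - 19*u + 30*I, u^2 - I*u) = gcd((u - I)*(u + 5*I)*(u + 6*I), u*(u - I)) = u - I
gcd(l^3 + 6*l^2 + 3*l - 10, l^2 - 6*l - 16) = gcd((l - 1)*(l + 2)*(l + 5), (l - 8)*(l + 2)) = l + 2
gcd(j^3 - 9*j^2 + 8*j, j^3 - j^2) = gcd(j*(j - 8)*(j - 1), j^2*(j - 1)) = j^2 - j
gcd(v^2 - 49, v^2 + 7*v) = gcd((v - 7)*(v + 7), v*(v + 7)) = v + 7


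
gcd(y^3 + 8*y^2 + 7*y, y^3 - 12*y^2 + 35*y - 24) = 1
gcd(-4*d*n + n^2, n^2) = n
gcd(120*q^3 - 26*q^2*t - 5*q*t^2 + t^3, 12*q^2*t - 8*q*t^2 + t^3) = 6*q - t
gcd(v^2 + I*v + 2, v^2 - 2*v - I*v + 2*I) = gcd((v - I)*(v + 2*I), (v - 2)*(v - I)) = v - I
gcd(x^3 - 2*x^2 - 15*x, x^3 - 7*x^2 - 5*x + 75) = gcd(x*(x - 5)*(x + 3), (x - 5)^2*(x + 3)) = x^2 - 2*x - 15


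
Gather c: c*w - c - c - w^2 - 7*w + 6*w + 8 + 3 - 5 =c*(w - 2) - w^2 - w + 6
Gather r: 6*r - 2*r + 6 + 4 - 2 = 4*r + 8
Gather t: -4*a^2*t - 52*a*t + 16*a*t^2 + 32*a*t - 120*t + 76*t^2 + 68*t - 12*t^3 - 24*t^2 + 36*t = -12*t^3 + t^2*(16*a + 52) + t*(-4*a^2 - 20*a - 16)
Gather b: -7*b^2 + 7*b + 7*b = -7*b^2 + 14*b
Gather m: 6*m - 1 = 6*m - 1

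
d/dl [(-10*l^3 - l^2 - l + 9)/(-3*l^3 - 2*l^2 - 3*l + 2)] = (17*l^4 + 54*l^3 + 22*l^2 + 32*l + 25)/(9*l^6 + 12*l^5 + 22*l^4 + l^2 - 12*l + 4)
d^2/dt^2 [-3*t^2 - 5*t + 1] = -6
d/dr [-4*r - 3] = -4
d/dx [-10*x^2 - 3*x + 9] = -20*x - 3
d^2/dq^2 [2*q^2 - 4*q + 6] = 4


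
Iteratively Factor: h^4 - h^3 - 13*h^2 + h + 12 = (h - 1)*(h^3 - 13*h - 12) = (h - 1)*(h + 1)*(h^2 - h - 12) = (h - 4)*(h - 1)*(h + 1)*(h + 3)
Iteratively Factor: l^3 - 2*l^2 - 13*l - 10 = (l + 1)*(l^2 - 3*l - 10) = (l - 5)*(l + 1)*(l + 2)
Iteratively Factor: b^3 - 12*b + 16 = (b - 2)*(b^2 + 2*b - 8) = (b - 2)^2*(b + 4)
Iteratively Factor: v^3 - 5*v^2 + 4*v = (v)*(v^2 - 5*v + 4) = v*(v - 1)*(v - 4)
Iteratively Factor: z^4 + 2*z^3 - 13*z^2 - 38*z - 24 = (z - 4)*(z^3 + 6*z^2 + 11*z + 6) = (z - 4)*(z + 3)*(z^2 + 3*z + 2) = (z - 4)*(z + 2)*(z + 3)*(z + 1)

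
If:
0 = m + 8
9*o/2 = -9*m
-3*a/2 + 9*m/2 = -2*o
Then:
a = -8/3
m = -8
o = 16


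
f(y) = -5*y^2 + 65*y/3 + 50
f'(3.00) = -8.33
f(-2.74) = -46.90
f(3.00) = 70.00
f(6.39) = -15.71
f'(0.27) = 18.97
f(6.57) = -23.47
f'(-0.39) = 25.57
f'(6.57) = -44.03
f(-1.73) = -2.45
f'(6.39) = -42.23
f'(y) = 65/3 - 10*y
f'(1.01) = 11.57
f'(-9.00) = 111.67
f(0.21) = 54.33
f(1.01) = 66.78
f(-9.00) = -550.00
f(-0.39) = 40.79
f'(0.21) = 19.57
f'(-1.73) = 38.97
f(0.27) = 55.49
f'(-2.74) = 49.07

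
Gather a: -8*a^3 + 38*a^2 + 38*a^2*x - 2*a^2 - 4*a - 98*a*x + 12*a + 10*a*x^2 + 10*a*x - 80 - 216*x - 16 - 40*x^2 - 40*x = -8*a^3 + a^2*(38*x + 36) + a*(10*x^2 - 88*x + 8) - 40*x^2 - 256*x - 96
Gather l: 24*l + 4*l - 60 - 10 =28*l - 70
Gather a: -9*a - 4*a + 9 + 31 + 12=52 - 13*a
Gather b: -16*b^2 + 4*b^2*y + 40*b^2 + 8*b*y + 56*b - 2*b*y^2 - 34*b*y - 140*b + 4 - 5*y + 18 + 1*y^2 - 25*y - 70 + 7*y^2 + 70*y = b^2*(4*y + 24) + b*(-2*y^2 - 26*y - 84) + 8*y^2 + 40*y - 48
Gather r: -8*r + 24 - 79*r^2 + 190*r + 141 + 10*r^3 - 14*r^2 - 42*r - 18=10*r^3 - 93*r^2 + 140*r + 147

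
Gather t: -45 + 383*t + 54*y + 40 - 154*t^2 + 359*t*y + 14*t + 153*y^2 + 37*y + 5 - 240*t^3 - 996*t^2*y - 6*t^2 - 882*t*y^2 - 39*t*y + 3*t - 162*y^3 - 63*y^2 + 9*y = -240*t^3 + t^2*(-996*y - 160) + t*(-882*y^2 + 320*y + 400) - 162*y^3 + 90*y^2 + 100*y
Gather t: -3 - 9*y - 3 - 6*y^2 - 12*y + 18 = -6*y^2 - 21*y + 12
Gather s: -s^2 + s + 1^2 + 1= -s^2 + s + 2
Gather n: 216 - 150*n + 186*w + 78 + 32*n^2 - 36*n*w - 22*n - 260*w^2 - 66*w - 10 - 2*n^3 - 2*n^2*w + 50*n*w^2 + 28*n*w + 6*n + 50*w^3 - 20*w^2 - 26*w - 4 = -2*n^3 + n^2*(32 - 2*w) + n*(50*w^2 - 8*w - 166) + 50*w^3 - 280*w^2 + 94*w + 280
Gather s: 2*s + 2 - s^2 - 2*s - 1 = 1 - s^2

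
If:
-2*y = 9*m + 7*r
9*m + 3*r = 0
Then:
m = y/6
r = -y/2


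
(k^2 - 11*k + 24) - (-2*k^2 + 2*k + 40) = 3*k^2 - 13*k - 16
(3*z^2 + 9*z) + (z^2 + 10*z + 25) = 4*z^2 + 19*z + 25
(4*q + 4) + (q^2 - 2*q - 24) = q^2 + 2*q - 20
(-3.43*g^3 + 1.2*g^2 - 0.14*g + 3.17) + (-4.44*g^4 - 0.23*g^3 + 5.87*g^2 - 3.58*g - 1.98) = -4.44*g^4 - 3.66*g^3 + 7.07*g^2 - 3.72*g + 1.19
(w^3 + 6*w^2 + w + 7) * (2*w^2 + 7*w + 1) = 2*w^5 + 19*w^4 + 45*w^3 + 27*w^2 + 50*w + 7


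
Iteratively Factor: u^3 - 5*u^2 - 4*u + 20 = (u - 5)*(u^2 - 4) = (u - 5)*(u + 2)*(u - 2)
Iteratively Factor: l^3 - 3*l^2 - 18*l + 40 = (l - 5)*(l^2 + 2*l - 8) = (l - 5)*(l - 2)*(l + 4)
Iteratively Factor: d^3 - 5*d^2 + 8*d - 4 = (d - 1)*(d^2 - 4*d + 4) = (d - 2)*(d - 1)*(d - 2)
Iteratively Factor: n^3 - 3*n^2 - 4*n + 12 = (n - 3)*(n^2 - 4) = (n - 3)*(n - 2)*(n + 2)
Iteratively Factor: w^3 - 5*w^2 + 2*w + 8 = (w - 4)*(w^2 - w - 2) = (w - 4)*(w + 1)*(w - 2)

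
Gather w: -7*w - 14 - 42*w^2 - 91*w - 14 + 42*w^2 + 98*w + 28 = 0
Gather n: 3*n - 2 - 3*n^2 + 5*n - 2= -3*n^2 + 8*n - 4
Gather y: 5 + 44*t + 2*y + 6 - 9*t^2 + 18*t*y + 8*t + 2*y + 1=-9*t^2 + 52*t + y*(18*t + 4) + 12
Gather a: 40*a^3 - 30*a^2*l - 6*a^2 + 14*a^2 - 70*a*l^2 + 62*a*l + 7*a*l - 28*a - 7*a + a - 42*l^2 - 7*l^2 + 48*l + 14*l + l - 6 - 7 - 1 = 40*a^3 + a^2*(8 - 30*l) + a*(-70*l^2 + 69*l - 34) - 49*l^2 + 63*l - 14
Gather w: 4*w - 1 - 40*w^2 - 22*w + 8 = -40*w^2 - 18*w + 7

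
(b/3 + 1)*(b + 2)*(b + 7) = b^3/3 + 4*b^2 + 41*b/3 + 14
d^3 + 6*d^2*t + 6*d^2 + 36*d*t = d*(d + 6)*(d + 6*t)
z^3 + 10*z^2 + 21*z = z*(z + 3)*(z + 7)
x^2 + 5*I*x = x*(x + 5*I)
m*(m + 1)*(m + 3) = m^3 + 4*m^2 + 3*m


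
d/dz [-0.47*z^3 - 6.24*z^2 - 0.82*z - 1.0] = -1.41*z^2 - 12.48*z - 0.82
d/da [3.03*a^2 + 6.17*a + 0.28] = 6.06*a + 6.17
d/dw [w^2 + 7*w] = 2*w + 7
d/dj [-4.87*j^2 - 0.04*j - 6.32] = -9.74*j - 0.04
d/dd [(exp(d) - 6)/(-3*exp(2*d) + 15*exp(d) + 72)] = ((exp(d) - 6)*(2*exp(d) - 5) - exp(2*d) + 5*exp(d) + 24)*exp(d)/(3*(-exp(2*d) + 5*exp(d) + 24)^2)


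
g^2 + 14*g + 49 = (g + 7)^2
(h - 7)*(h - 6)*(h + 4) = h^3 - 9*h^2 - 10*h + 168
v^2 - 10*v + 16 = (v - 8)*(v - 2)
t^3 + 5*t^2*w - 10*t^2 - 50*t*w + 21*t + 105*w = (t - 7)*(t - 3)*(t + 5*w)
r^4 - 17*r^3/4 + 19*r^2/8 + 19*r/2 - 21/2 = (r - 2)^2*(r - 7/4)*(r + 3/2)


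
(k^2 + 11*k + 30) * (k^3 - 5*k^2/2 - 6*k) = k^5 + 17*k^4/2 - 7*k^3/2 - 141*k^2 - 180*k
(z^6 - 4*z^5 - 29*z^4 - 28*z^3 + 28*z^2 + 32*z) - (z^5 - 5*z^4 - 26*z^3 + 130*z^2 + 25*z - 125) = z^6 - 5*z^5 - 24*z^4 - 2*z^3 - 102*z^2 + 7*z + 125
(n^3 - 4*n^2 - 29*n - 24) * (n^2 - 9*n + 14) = n^5 - 13*n^4 + 21*n^3 + 181*n^2 - 190*n - 336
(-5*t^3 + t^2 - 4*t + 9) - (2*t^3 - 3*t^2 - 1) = -7*t^3 + 4*t^2 - 4*t + 10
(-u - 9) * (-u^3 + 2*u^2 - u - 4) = u^4 + 7*u^3 - 17*u^2 + 13*u + 36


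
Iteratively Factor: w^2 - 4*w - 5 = (w - 5)*(w + 1)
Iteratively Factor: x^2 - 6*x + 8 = (x - 4)*(x - 2)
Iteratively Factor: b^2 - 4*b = (b - 4)*(b)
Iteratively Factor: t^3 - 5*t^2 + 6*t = (t)*(t^2 - 5*t + 6) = t*(t - 2)*(t - 3)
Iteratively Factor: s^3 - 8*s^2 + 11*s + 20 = (s + 1)*(s^2 - 9*s + 20) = (s - 4)*(s + 1)*(s - 5)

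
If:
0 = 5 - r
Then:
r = 5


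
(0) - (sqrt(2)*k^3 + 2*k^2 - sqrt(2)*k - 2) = -sqrt(2)*k^3 - 2*k^2 + sqrt(2)*k + 2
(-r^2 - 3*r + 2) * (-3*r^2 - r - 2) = 3*r^4 + 10*r^3 - r^2 + 4*r - 4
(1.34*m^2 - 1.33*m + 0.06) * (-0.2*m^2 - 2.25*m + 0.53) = -0.268*m^4 - 2.749*m^3 + 3.6907*m^2 - 0.8399*m + 0.0318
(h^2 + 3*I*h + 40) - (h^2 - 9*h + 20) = 9*h + 3*I*h + 20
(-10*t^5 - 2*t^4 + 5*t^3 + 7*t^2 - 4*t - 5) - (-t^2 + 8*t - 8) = -10*t^5 - 2*t^4 + 5*t^3 + 8*t^2 - 12*t + 3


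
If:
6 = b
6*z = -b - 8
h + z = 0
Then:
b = 6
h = 7/3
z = -7/3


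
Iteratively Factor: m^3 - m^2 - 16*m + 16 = (m - 4)*(m^2 + 3*m - 4) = (m - 4)*(m - 1)*(m + 4)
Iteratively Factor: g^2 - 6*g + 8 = (g - 2)*(g - 4)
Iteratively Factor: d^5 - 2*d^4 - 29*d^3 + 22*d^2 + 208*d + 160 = (d - 4)*(d^4 + 2*d^3 - 21*d^2 - 62*d - 40) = (d - 5)*(d - 4)*(d^3 + 7*d^2 + 14*d + 8) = (d - 5)*(d - 4)*(d + 2)*(d^2 + 5*d + 4) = (d - 5)*(d - 4)*(d + 1)*(d + 2)*(d + 4)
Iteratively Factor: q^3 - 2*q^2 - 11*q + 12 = (q + 3)*(q^2 - 5*q + 4) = (q - 1)*(q + 3)*(q - 4)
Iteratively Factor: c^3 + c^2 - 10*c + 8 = (c + 4)*(c^2 - 3*c + 2) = (c - 1)*(c + 4)*(c - 2)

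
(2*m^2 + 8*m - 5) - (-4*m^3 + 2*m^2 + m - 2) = 4*m^3 + 7*m - 3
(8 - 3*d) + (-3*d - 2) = 6 - 6*d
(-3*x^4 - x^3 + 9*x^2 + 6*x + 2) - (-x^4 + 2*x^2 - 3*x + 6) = -2*x^4 - x^3 + 7*x^2 + 9*x - 4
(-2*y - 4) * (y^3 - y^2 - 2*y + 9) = -2*y^4 - 2*y^3 + 8*y^2 - 10*y - 36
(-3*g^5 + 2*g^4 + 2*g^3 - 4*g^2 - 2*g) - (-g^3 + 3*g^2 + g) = -3*g^5 + 2*g^4 + 3*g^3 - 7*g^2 - 3*g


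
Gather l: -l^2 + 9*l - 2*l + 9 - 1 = -l^2 + 7*l + 8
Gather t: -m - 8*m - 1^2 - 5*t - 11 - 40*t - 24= -9*m - 45*t - 36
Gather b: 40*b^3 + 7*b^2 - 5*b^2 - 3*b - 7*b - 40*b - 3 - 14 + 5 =40*b^3 + 2*b^2 - 50*b - 12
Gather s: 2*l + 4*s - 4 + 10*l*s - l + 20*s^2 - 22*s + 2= l + 20*s^2 + s*(10*l - 18) - 2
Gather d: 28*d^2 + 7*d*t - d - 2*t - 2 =28*d^2 + d*(7*t - 1) - 2*t - 2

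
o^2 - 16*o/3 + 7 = (o - 3)*(o - 7/3)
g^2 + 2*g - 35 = (g - 5)*(g + 7)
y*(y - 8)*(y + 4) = y^3 - 4*y^2 - 32*y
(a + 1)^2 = a^2 + 2*a + 1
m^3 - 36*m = m*(m - 6)*(m + 6)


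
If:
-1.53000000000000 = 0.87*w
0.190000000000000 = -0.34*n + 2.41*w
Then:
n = -13.02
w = -1.76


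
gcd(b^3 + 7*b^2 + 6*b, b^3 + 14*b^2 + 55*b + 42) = b^2 + 7*b + 6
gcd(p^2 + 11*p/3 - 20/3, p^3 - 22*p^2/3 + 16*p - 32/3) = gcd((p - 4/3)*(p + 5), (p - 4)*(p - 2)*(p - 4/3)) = p - 4/3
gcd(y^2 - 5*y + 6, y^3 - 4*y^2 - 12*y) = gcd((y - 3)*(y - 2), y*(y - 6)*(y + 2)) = 1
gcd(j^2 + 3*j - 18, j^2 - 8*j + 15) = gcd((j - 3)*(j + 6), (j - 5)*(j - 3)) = j - 3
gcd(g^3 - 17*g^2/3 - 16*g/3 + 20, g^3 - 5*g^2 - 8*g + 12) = g^2 - 4*g - 12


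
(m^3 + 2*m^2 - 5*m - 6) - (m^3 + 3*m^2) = -m^2 - 5*m - 6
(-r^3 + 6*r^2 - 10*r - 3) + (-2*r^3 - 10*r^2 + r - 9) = -3*r^3 - 4*r^2 - 9*r - 12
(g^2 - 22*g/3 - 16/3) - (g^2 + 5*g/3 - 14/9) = -9*g - 34/9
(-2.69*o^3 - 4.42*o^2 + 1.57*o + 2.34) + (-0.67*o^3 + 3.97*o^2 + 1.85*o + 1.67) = -3.36*o^3 - 0.45*o^2 + 3.42*o + 4.01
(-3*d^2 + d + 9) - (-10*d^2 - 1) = 7*d^2 + d + 10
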